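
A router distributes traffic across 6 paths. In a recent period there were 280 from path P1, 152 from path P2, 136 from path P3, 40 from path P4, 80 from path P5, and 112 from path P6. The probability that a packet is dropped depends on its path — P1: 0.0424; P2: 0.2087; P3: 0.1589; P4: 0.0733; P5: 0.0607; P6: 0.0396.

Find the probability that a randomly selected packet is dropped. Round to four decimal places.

0.0968

Total: 280 + 152 + 136 + 40 + 80 + 112 = 800.
P(P1) = 280/800 = 0.35. P(P2) = 152/800 = 0.19. P(P3) = 136/800 = 0.17. P(P4) = 40/800 = 0.05. P(P5) = 80/800 = 0.1. P(P6) = 112/800 = 0.14.
P(L) = P(L|P1)·P(P1) + P(L|P2)·P(P2) + P(L|P3)·P(P3) + P(L|P4)·P(P4) + P(L|P5)·P(P5) + P(L|P6)·P(P6)
      = 0.0424·0.35 + 0.2087·0.19 + 0.1589·0.17 + 0.0733·0.05 + 0.0607·0.1 + 0.0396·0.14
      = 0.01484 + 0.039653 + 0.027013 + 0.003665 + 0.00607 + 0.005544 = 0.096785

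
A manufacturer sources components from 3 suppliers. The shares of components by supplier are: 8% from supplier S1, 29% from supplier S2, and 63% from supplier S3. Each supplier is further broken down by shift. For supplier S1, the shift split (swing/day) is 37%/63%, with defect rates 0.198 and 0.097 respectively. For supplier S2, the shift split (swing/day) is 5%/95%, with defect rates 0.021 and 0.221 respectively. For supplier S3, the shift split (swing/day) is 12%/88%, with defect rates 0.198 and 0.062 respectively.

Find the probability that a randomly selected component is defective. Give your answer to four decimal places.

P(D|S1) = 0.37·0.198 + 0.63·0.097 = 0.07326 + 0.06111 = 0.13437
P(D|S2) = 0.05·0.021 + 0.95·0.221 = 0.00105 + 0.20995 = 0.211
P(D|S3) = 0.12·0.198 + 0.88·0.062 = 0.02376 + 0.05456 = 0.07832
Then overall,
P(D) = 0.08·0.13437 + 0.29·0.211 + 0.63·0.07832
      = 0.0107496 + 0.06119 + 0.0493416 = 0.1212812

P(D) ≈ 0.1213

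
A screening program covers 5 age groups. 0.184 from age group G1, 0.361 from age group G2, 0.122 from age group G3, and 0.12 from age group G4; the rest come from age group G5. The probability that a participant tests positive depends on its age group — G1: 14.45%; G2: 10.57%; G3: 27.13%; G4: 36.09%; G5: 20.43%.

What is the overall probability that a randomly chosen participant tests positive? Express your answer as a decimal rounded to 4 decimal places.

0.1847

P(G5) = 1 − (0.184 + 0.361 + 0.122 + 0.12) = 0.213.
By the law of total probability,
P(T) = P(T|G1)·P(G1) + P(T|G2)·P(G2) + P(T|G3)·P(G3) + P(T|G4)·P(G4) + P(T|G5)·P(G5)
      = 0.1445·0.184 + 0.1057·0.361 + 0.2713·0.122 + 0.3609·0.12 + 0.2043·0.213
      = 0.026588 + 0.0381577 + 0.0330986 + 0.043308 + 0.0435159 = 0.1846682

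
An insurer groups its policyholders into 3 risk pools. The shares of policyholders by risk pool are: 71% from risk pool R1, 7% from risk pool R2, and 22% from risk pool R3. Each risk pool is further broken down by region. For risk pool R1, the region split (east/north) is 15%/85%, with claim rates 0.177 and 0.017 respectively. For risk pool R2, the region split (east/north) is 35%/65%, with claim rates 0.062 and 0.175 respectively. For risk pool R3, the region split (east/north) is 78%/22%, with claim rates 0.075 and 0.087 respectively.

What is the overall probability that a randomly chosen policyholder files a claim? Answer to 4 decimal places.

0.0557

P(C|R1) = 0.15·0.177 + 0.85·0.017 = 0.02655 + 0.01445 = 0.041
P(C|R2) = 0.35·0.062 + 0.65·0.175 = 0.0217 + 0.11375 = 0.13545
P(C|R3) = 0.78·0.075 + 0.22·0.087 = 0.0585 + 0.01914 = 0.07764
Then overall,
P(C) = 0.71·0.041 + 0.07·0.13545 + 0.22·0.07764
      = 0.02911 + 0.0094815 + 0.0170808 = 0.0556723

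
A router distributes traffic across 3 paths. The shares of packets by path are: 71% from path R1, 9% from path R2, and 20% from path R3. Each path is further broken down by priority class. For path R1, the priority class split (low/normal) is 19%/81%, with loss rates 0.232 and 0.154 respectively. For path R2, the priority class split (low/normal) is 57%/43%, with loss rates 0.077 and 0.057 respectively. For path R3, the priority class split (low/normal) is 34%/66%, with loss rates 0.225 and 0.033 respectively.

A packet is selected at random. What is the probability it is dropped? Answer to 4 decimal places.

P(L|R1) = 0.19·0.232 + 0.81·0.154 = 0.04408 + 0.12474 = 0.16882
P(L|R2) = 0.57·0.077 + 0.43·0.057 = 0.04389 + 0.02451 = 0.0684
P(L|R3) = 0.34·0.225 + 0.66·0.033 = 0.0765 + 0.02178 = 0.09828
By total probability over the outer partition,
P(L) = 0.71·0.16882 + 0.09·0.0684 + 0.2·0.09828
      = 0.1198622 + 0.006156 + 0.019656 = 0.1456742

P(L) ≈ 0.1457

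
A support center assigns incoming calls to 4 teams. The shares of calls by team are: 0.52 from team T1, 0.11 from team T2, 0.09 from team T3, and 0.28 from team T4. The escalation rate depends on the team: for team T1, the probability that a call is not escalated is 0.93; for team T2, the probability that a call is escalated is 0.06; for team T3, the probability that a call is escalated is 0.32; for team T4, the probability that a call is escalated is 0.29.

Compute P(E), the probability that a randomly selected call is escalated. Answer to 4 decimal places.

0.1530

P(E|T1) = 1 − 0.93 = 0.07.
By the law of total probability,
P(E) = P(E|T1)·P(T1) + P(E|T2)·P(T2) + P(E|T3)·P(T3) + P(E|T4)·P(T4)
      = 0.07·0.52 + 0.06·0.11 + 0.32·0.09 + 0.29·0.28
      = 0.0364 + 0.0066 + 0.0288 + 0.0812 = 0.153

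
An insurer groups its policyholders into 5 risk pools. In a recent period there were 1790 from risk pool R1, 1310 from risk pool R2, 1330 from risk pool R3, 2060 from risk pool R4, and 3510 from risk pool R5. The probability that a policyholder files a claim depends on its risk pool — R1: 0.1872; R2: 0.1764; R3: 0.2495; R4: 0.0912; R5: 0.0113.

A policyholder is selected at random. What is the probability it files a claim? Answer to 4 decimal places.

Total: 1790 + 1310 + 1330 + 2060 + 3510 = 10000.
P(R1) = 1790/10000 = 0.179. P(R2) = 1310/10000 = 0.131. P(R3) = 1330/10000 = 0.133. P(R4) = 2060/10000 = 0.206. P(R5) = 3510/10000 = 0.351.
P(C) = P(C|R1)·P(R1) + P(C|R2)·P(R2) + P(C|R3)·P(R3) + P(C|R4)·P(R4) + P(C|R5)·P(R5)
      = 0.1872·0.179 + 0.1764·0.131 + 0.2495·0.133 + 0.0912·0.206 + 0.0113·0.351
      = 0.0335088 + 0.0231084 + 0.0331835 + 0.0187872 + 0.0039663 = 0.1125542

P(C) ≈ 0.1126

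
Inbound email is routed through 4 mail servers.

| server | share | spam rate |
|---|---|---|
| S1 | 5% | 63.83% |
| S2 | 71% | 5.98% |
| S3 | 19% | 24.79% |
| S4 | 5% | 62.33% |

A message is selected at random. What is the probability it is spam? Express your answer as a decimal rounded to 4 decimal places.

0.1526

Using total probability over the partition,
P(S) = P(S|S1)·P(S1) + P(S|S2)·P(S2) + P(S|S3)·P(S3) + P(S|S4)·P(S4)
      = 0.6383·0.05 + 0.0598·0.71 + 0.2479·0.19 + 0.6233·0.05
      = 0.031915 + 0.042458 + 0.047101 + 0.031165 = 0.152639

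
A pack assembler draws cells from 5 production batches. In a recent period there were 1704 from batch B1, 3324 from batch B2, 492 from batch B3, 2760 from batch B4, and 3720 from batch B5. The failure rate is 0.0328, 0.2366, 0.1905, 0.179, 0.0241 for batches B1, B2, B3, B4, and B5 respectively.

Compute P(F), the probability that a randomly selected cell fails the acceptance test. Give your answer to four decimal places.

0.1266

Total: 1704 + 3324 + 492 + 2760 + 3720 = 12000.
P(B1) = 1704/12000 = 0.142. P(B2) = 3324/12000 = 0.277. P(B3) = 492/12000 = 0.041. P(B4) = 2760/12000 = 0.23. P(B5) = 3720/12000 = 0.31.
Using total probability over the partition,
P(F) = P(F|B1)·P(B1) + P(F|B2)·P(B2) + P(F|B3)·P(B3) + P(F|B4)·P(B4) + P(F|B5)·P(B5)
      = 0.0328·0.142 + 0.2366·0.277 + 0.1905·0.041 + 0.179·0.23 + 0.0241·0.31
      = 0.0046576 + 0.0655382 + 0.0078105 + 0.04117 + 0.007471 = 0.1266473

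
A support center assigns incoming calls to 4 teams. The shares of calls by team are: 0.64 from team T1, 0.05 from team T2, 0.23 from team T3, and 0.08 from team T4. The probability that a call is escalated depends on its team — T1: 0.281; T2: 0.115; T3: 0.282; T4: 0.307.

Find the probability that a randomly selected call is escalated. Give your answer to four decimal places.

P(E) = P(E|T1)·P(T1) + P(E|T2)·P(T2) + P(E|T3)·P(T3) + P(E|T4)·P(T4)
      = 0.281·0.64 + 0.115·0.05 + 0.282·0.23 + 0.307·0.08
      = 0.17984 + 0.00575 + 0.06486 + 0.02456 = 0.27501

P(E) ≈ 0.2750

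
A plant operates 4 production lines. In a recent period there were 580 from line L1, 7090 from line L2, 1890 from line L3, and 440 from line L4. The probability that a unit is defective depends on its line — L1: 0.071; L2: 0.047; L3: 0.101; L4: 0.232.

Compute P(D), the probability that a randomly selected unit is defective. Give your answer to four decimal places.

Total: 580 + 7090 + 1890 + 440 = 10000.
P(L1) = 580/10000 = 0.058. P(L2) = 7090/10000 = 0.709. P(L3) = 1890/10000 = 0.189. P(L4) = 440/10000 = 0.044.
By the law of total probability,
P(D) = P(D|L1)·P(L1) + P(D|L2)·P(L2) + P(D|L3)·P(L3) + P(D|L4)·P(L4)
      = 0.071·0.058 + 0.047·0.709 + 0.101·0.189 + 0.232·0.044
      = 0.004118 + 0.033323 + 0.019089 + 0.010208 = 0.066738

0.0667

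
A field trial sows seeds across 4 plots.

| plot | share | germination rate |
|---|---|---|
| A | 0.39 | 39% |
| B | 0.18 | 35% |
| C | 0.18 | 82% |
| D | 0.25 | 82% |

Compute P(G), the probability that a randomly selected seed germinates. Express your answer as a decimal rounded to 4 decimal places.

P(G) ≈ 0.5677

By the law of total probability,
P(G) = P(G|A)·P(A) + P(G|B)·P(B) + P(G|C)·P(C) + P(G|D)·P(D)
      = 0.39·0.39 + 0.35·0.18 + 0.82·0.18 + 0.82·0.25
      = 0.1521 + 0.063 + 0.1476 + 0.205 = 0.5677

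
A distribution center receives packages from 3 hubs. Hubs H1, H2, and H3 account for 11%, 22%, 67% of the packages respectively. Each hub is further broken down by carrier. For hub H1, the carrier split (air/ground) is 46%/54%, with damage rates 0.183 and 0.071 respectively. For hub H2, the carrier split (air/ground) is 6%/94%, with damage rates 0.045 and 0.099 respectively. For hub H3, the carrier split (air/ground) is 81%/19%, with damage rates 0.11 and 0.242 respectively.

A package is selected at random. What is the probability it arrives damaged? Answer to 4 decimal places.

P(D) ≈ 0.1250

P(D|H1) = 0.46·0.183 + 0.54·0.071 = 0.08418 + 0.03834 = 0.12252
P(D|H2) = 0.06·0.045 + 0.94·0.099 = 0.0027 + 0.09306 = 0.09576
P(D|H3) = 0.81·0.11 + 0.19·0.242 = 0.0891 + 0.04598 = 0.13508
By total probability over the outer partition,
P(D) = 0.11·0.12252 + 0.22·0.09576 + 0.67·0.13508
      = 0.0134772 + 0.0210672 + 0.0905036 = 0.125048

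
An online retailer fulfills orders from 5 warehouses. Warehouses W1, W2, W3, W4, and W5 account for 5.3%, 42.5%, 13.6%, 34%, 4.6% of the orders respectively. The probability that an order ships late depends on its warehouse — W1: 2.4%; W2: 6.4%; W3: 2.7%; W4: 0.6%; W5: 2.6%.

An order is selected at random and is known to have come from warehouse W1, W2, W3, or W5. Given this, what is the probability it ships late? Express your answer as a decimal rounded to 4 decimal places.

P(L|S) ≈ 0.0505

Let S = {W1, W2, W3, W5}.
P(S) = 0.053 + 0.425 + 0.136 + 0.046 = 0.66.
P(L ∩ S) = 0.024·0.053 + 0.064·0.425 + 0.027·0.136 + 0.026·0.046 = 0.001272 + 0.0272 + 0.003672 + 0.001196 = 0.03334.
P(L | S) = 0.03334 / 0.66 = 0.050515…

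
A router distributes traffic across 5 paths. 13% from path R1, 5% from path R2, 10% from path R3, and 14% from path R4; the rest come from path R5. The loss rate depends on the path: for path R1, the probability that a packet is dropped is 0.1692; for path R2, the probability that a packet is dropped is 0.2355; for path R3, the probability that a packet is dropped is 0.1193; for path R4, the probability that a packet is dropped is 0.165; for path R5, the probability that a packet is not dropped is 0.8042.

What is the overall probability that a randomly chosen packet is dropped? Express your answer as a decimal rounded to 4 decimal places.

P(R5) = 1 − (0.13 + 0.05 + 0.1 + 0.14) = 0.58.
P(L|R5) = 1 − 0.8042 = 0.1958.
P(L) = P(L|R1)·P(R1) + P(L|R2)·P(R2) + P(L|R3)·P(R3) + P(L|R4)·P(R4) + P(L|R5)·P(R5)
      = 0.1692·0.13 + 0.2355·0.05 + 0.1193·0.1 + 0.165·0.14 + 0.1958·0.58
      = 0.021996 + 0.011775 + 0.01193 + 0.0231 + 0.113564 = 0.182365

0.1824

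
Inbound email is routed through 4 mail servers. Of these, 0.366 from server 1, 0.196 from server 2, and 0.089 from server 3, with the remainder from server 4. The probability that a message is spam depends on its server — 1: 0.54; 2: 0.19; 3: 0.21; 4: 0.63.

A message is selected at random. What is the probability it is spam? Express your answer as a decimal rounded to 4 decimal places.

P(S) ≈ 0.4734

P(4) = 1 − (0.366 + 0.196 + 0.089) = 0.349.
Using total probability over the partition,
P(S) = P(S|1)·P(1) + P(S|2)·P(2) + P(S|3)·P(3) + P(S|4)·P(4)
      = 0.54·0.366 + 0.19·0.196 + 0.21·0.089 + 0.63·0.349
      = 0.19764 + 0.03724 + 0.01869 + 0.21987 = 0.47344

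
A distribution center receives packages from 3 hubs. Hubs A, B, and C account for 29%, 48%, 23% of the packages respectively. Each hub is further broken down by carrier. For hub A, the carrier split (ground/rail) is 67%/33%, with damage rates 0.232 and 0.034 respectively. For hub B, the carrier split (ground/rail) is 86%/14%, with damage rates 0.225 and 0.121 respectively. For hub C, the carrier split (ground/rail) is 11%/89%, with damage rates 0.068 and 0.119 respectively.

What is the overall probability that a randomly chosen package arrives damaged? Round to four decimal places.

P(D) ≈ 0.1754

P(D|A) = 0.67·0.232 + 0.33·0.034 = 0.15544 + 0.01122 = 0.16666
P(D|B) = 0.86·0.225 + 0.14·0.121 = 0.1935 + 0.01694 = 0.21044
P(D|C) = 0.11·0.068 + 0.89·0.119 = 0.00748 + 0.10591 = 0.11339
Then overall,
P(D) = 0.29·0.16666 + 0.48·0.21044 + 0.23·0.11339
      = 0.0483314 + 0.1010112 + 0.0260797 = 0.1754223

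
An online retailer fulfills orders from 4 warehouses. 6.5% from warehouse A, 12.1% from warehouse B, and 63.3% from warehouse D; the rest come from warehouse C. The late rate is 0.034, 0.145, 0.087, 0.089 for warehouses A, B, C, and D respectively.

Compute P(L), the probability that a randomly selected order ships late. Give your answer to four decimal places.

P(C) = 1 − (0.065 + 0.121 + 0.633) = 0.181.
P(L) = P(L|A)·P(A) + P(L|B)·P(B) + P(L|C)·P(C) + P(L|D)·P(D)
      = 0.034·0.065 + 0.145·0.121 + 0.087·0.181 + 0.089·0.633
      = 0.00221 + 0.017545 + 0.015747 + 0.056337 = 0.091839

P(L) ≈ 0.0918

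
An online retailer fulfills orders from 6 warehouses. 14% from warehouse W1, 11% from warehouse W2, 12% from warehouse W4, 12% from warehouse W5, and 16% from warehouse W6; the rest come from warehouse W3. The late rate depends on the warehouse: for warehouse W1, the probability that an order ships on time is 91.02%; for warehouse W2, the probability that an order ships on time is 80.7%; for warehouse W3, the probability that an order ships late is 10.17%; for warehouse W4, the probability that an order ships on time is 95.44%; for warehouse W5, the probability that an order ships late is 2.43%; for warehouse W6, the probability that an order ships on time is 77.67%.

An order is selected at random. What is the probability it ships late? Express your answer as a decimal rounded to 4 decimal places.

0.1135

P(W3) = 1 − (0.14 + 0.11 + 0.12 + 0.12 + 0.16) = 0.35.
P(L|W1) = 1 − 0.9102 = 0.0898.
P(L|W2) = 1 − 0.807 = 0.193.
P(L|W4) = 1 − 0.9544 = 0.0456.
P(L|W6) = 1 − 0.7767 = 0.2233.
Using total probability over the partition,
P(L) = P(L|W1)·P(W1) + P(L|W2)·P(W2) + P(L|W3)·P(W3) + P(L|W4)·P(W4) + P(L|W5)·P(W5) + P(L|W6)·P(W6)
      = 0.0898·0.14 + 0.193·0.11 + 0.1017·0.35 + 0.0456·0.12 + 0.0243·0.12 + 0.2233·0.16
      = 0.012572 + 0.02123 + 0.035595 + 0.005472 + 0.002916 + 0.035728 = 0.113513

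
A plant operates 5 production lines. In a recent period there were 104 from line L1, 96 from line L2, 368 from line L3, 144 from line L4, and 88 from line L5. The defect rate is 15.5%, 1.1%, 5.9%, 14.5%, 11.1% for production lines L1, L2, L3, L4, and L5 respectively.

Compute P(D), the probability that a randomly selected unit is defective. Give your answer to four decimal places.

Total: 104 + 96 + 368 + 144 + 88 = 800.
P(L1) = 104/800 = 0.13. P(L2) = 96/800 = 0.12. P(L3) = 368/800 = 0.46. P(L4) = 144/800 = 0.18. P(L5) = 88/800 = 0.11.
P(D) = P(D|L1)·P(L1) + P(D|L2)·P(L2) + P(D|L3)·P(L3) + P(D|L4)·P(L4) + P(D|L5)·P(L5)
      = 0.155·0.13 + 0.011·0.12 + 0.059·0.46 + 0.145·0.18 + 0.111·0.11
      = 0.02015 + 0.00132 + 0.02714 + 0.0261 + 0.01221 = 0.08692

0.0869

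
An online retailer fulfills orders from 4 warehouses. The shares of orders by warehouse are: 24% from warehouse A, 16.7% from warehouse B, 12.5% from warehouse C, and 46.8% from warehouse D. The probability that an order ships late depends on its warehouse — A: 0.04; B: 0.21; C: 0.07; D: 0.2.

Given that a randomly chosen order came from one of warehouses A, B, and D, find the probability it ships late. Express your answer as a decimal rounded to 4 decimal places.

Let S = {A, B, D}.
P(S) = 0.24 + 0.167 + 0.468 = 0.875.
P(L ∩ S) = 0.04·0.24 + 0.21·0.167 + 0.2·0.468 = 0.0096 + 0.03507 + 0.0936 = 0.13827.
P(L | S) = 0.13827 / 0.875 = 0.158023…

0.1580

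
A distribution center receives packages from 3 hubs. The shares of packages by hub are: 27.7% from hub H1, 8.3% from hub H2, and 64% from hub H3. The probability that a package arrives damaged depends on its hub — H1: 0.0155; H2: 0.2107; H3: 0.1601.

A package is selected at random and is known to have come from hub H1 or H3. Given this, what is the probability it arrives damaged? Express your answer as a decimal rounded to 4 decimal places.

0.1164

Let S = {H1, H3}.
P(S) = 0.277 + 0.64 = 0.917.
P(D ∩ S) = 0.0155·0.277 + 0.1601·0.64 = 0.0042935 + 0.102464 = 0.1067575.
P(D | S) = 0.1067575 / 0.917 = 0.116420…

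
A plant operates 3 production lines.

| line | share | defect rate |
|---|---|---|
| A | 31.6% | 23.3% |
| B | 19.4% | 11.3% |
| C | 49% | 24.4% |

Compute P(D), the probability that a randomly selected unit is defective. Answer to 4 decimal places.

P(D) = P(D|A)·P(A) + P(D|B)·P(B) + P(D|C)·P(C)
      = 0.233·0.316 + 0.113·0.194 + 0.244·0.49
      = 0.073628 + 0.021922 + 0.11956 = 0.21511

0.2151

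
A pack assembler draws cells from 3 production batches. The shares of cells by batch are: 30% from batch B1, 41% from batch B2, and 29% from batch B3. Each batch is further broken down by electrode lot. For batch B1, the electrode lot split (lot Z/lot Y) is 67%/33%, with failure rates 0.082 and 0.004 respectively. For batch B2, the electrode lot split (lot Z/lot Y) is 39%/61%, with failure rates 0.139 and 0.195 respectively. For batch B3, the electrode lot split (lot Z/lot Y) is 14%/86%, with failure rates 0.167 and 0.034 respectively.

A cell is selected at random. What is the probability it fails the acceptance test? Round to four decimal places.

P(F|B1) = 0.67·0.082 + 0.33·0.004 = 0.05494 + 0.00132 = 0.05626
P(F|B2) = 0.39·0.139 + 0.61·0.195 = 0.05421 + 0.11895 = 0.17316
P(F|B3) = 0.14·0.167 + 0.86·0.034 = 0.02338 + 0.02924 = 0.05262
By total probability over the outer partition,
P(F) = 0.3·0.05626 + 0.41·0.17316 + 0.29·0.05262
      = 0.016878 + 0.0709956 + 0.0152598 = 0.1031334

P(F) ≈ 0.1031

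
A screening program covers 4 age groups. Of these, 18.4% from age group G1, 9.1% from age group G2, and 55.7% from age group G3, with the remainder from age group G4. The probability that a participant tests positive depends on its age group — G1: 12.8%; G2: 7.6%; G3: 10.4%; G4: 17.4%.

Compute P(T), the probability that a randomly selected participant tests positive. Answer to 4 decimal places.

0.1176

P(G4) = 1 − (0.184 + 0.091 + 0.557) = 0.168.
P(T) = P(T|G1)·P(G1) + P(T|G2)·P(G2) + P(T|G3)·P(G3) + P(T|G4)·P(G4)
      = 0.128·0.184 + 0.076·0.091 + 0.104·0.557 + 0.174·0.168
      = 0.023552 + 0.006916 + 0.057928 + 0.029232 = 0.117628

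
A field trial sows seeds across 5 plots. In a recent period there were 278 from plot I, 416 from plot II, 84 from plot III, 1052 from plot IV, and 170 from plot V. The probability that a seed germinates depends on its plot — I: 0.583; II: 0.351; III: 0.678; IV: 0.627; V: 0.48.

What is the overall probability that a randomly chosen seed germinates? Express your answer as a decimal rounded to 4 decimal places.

0.5531

Total: 278 + 416 + 84 + 1052 + 170 = 2000.
P(I) = 278/2000 = 0.139. P(II) = 416/2000 = 0.208. P(III) = 84/2000 = 0.042. P(IV) = 1052/2000 = 0.526. P(V) = 170/2000 = 0.085.
By the law of total probability,
P(G) = P(G|I)·P(I) + P(G|II)·P(II) + P(G|III)·P(III) + P(G|IV)·P(IV) + P(G|V)·P(V)
      = 0.583·0.139 + 0.351·0.208 + 0.678·0.042 + 0.627·0.526 + 0.48·0.085
      = 0.081037 + 0.073008 + 0.028476 + 0.329802 + 0.0408 = 0.553123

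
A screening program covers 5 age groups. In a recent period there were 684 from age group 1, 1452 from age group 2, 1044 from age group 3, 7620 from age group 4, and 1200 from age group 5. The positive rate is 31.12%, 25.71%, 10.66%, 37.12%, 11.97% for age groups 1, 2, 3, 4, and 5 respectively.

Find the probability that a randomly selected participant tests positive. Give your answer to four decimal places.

P(T) ≈ 0.3058

Total: 684 + 1452 + 1044 + 7620 + 1200 = 12000.
P(1) = 684/12000 = 0.057. P(2) = 1452/12000 = 0.121. P(3) = 1044/12000 = 0.087. P(4) = 7620/12000 = 0.635. P(5) = 1200/12000 = 0.1.
P(T) = P(T|1)·P(1) + P(T|2)·P(2) + P(T|3)·P(3) + P(T|4)·P(4) + P(T|5)·P(5)
      = 0.3112·0.057 + 0.2571·0.121 + 0.1066·0.087 + 0.3712·0.635 + 0.1197·0.1
      = 0.0177384 + 0.0311091 + 0.0092742 + 0.235712 + 0.01197 = 0.3058037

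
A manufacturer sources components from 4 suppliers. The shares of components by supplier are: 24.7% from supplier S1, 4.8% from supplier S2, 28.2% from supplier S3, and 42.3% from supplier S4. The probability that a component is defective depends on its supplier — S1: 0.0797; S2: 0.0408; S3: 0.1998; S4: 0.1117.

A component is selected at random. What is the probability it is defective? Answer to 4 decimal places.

0.1252

P(D) = P(D|S1)·P(S1) + P(D|S2)·P(S2) + P(D|S3)·P(S3) + P(D|S4)·P(S4)
      = 0.0797·0.247 + 0.0408·0.048 + 0.1998·0.282 + 0.1117·0.423
      = 0.0196859 + 0.0019584 + 0.0563436 + 0.0472491 = 0.125237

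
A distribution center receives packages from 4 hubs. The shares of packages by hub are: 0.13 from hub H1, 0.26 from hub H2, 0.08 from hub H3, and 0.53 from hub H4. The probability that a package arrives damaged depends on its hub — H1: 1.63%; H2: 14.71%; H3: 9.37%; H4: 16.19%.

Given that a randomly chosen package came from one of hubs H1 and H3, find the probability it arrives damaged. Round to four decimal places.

Let S = {H1, H3}.
P(S) = 0.13 + 0.08 = 0.21.
P(D ∩ S) = 0.0163·0.13 + 0.0937·0.08 = 0.002119 + 0.007496 = 0.009615.
P(D | S) = 0.009615 / 0.21 = 0.045786…

P(D|S) ≈ 0.0458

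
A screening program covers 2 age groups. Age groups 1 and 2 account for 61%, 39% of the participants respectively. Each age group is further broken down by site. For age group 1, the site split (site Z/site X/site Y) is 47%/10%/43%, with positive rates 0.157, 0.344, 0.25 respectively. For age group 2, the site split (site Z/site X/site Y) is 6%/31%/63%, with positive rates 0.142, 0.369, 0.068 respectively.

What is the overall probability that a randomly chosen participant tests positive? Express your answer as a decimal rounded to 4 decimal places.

P(T|1) = 0.47·0.157 + 0.1·0.344 + 0.43·0.25 = 0.07379 + 0.0344 + 0.1075 = 0.21569
P(T|2) = 0.06·0.142 + 0.31·0.369 + 0.63·0.068 = 0.00852 + 0.11439 + 0.04284 = 0.16575
Then overall,
P(T) = 0.61·0.21569 + 0.39·0.16575
      = 0.1315709 + 0.0646425 = 0.1962134

P(T) ≈ 0.1962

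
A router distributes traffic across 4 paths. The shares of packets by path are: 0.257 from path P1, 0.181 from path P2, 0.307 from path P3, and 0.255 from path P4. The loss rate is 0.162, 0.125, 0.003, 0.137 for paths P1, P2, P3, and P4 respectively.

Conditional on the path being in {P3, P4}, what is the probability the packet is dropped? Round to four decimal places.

P(L|S) ≈ 0.0638

Let S = {P3, P4}.
P(S) = 0.307 + 0.255 = 0.562.
P(L ∩ S) = 0.003·0.307 + 0.137·0.255 = 0.000921 + 0.034935 = 0.035856.
P(L | S) = 0.035856 / 0.562 = 0.063801…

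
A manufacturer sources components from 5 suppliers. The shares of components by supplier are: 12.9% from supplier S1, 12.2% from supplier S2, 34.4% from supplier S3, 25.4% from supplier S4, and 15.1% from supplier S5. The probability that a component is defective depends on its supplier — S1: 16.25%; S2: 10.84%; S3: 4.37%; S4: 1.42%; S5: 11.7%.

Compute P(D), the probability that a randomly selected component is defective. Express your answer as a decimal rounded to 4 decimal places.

Summing over the partition,
P(D) = P(D|S1)·P(S1) + P(D|S2)·P(S2) + P(D|S3)·P(S3) + P(D|S4)·P(S4) + P(D|S5)·P(S5)
      = 0.1625·0.129 + 0.1084·0.122 + 0.0437·0.344 + 0.0142·0.254 + 0.117·0.151
      = 0.0209625 + 0.0132248 + 0.0150328 + 0.0036068 + 0.017667 = 0.0704939

P(D) ≈ 0.0705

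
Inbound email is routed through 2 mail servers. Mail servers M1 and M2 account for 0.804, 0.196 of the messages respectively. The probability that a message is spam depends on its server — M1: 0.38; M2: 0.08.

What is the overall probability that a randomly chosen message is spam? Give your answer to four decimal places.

Summing over the partition,
P(S) = P(S|M1)·P(M1) + P(S|M2)·P(M2)
      = 0.38·0.804 + 0.08·0.196
      = 0.30552 + 0.01568 = 0.3212

0.3212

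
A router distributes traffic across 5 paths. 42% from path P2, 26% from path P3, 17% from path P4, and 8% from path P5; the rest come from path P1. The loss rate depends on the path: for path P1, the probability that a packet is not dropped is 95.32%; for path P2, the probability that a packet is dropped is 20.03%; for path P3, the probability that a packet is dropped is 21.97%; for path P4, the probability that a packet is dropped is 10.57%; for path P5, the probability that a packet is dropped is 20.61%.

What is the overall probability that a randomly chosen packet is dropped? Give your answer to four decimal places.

0.1790

P(P1) = 1 − (0.42 + 0.26 + 0.17 + 0.08) = 0.07.
P(L|P1) = 1 − 0.9532 = 0.0468.
P(L) = P(L|P1)·P(P1) + P(L|P2)·P(P2) + P(L|P3)·P(P3) + P(L|P4)·P(P4) + P(L|P5)·P(P5)
      = 0.0468·0.07 + 0.2003·0.42 + 0.2197·0.26 + 0.1057·0.17 + 0.2061·0.08
      = 0.003276 + 0.084126 + 0.057122 + 0.017969 + 0.016488 = 0.178981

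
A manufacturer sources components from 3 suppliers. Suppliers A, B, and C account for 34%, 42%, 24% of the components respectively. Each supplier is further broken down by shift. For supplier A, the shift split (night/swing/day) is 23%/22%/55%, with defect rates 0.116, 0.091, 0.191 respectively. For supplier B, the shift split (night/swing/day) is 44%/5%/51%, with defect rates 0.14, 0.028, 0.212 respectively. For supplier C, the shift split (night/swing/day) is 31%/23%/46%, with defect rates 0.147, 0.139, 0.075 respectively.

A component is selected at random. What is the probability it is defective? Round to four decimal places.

P(D|A) = 0.23·0.116 + 0.22·0.091 + 0.55·0.191 = 0.02668 + 0.02002 + 0.10505 = 0.15175
P(D|B) = 0.44·0.14 + 0.05·0.028 + 0.51·0.212 = 0.0616 + 0.0014 + 0.10812 = 0.17112
P(D|C) = 0.31·0.147 + 0.23·0.139 + 0.46·0.075 = 0.04557 + 0.03197 + 0.0345 = 0.11204
Then overall,
P(D) = 0.34·0.15175 + 0.42·0.17112 + 0.24·0.11204
      = 0.051595 + 0.0718704 + 0.0268896 = 0.150355

P(D) ≈ 0.1504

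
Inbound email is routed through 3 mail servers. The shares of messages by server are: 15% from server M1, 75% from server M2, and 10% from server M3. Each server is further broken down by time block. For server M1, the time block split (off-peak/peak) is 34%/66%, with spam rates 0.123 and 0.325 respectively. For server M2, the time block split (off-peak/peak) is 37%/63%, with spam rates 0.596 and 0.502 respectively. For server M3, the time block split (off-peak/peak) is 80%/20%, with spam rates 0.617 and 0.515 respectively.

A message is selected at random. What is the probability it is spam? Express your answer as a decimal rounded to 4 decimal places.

0.5007

P(S|M1) = 0.34·0.123 + 0.66·0.325 = 0.04182 + 0.2145 = 0.25632
P(S|M2) = 0.37·0.596 + 0.63·0.502 = 0.22052 + 0.31626 = 0.53678
P(S|M3) = 0.8·0.617 + 0.2·0.515 = 0.4936 + 0.103 = 0.5966
Then overall,
P(S) = 0.15·0.25632 + 0.75·0.53678 + 0.1·0.5966
      = 0.038448 + 0.402585 + 0.05966 = 0.500693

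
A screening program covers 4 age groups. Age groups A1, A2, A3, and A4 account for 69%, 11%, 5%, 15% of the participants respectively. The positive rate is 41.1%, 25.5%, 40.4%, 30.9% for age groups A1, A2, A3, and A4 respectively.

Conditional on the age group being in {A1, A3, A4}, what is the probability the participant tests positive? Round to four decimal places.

0.3934

Let S = {A1, A3, A4}.
P(S) = 0.69 + 0.05 + 0.15 = 0.89.
P(T ∩ S) = 0.411·0.69 + 0.404·0.05 + 0.309·0.15 = 0.28359 + 0.0202 + 0.04635 = 0.35014.
P(T | S) = 0.35014 / 0.89 = 0.393416…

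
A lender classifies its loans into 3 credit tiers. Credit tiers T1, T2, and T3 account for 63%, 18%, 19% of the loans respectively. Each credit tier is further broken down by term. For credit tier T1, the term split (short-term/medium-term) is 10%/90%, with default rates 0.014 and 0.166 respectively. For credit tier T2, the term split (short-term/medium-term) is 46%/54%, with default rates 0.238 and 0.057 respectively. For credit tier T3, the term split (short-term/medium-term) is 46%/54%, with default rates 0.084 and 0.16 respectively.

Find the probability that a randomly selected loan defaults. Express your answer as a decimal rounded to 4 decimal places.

P(D|T1) = 0.1·0.014 + 0.9·0.166 = 0.0014 + 0.1494 = 0.1508
P(D|T2) = 0.46·0.238 + 0.54·0.057 = 0.10948 + 0.03078 = 0.14026
P(D|T3) = 0.46·0.084 + 0.54·0.16 = 0.03864 + 0.0864 = 0.12504
By total probability over the outer partition,
P(D) = 0.63·0.1508 + 0.18·0.14026 + 0.19·0.12504
      = 0.095004 + 0.0252468 + 0.0237576 = 0.1440084

0.1440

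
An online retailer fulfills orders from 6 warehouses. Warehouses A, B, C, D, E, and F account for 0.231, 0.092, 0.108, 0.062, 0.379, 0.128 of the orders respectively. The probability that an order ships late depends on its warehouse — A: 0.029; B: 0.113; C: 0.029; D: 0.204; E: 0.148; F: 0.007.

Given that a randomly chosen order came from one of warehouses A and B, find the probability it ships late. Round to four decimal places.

Let S = {A, B}.
P(S) = 0.231 + 0.092 = 0.323.
P(L ∩ S) = 0.029·0.231 + 0.113·0.092 = 0.006699 + 0.010396 = 0.017095.
P(L | S) = 0.017095 / 0.323 = 0.052926…

0.0529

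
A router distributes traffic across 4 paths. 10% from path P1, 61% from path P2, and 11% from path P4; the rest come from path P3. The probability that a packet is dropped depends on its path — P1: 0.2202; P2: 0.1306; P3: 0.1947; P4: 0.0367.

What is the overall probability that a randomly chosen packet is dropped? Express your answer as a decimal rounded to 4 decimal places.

P(P3) = 1 − (0.1 + 0.61 + 0.11) = 0.18.
P(L) = P(L|P1)·P(P1) + P(L|P2)·P(P2) + P(L|P3)·P(P3) + P(L|P4)·P(P4)
      = 0.2202·0.1 + 0.1306·0.61 + 0.1947·0.18 + 0.0367·0.11
      = 0.02202 + 0.079666 + 0.035046 + 0.004037 = 0.140769

P(L) ≈ 0.1408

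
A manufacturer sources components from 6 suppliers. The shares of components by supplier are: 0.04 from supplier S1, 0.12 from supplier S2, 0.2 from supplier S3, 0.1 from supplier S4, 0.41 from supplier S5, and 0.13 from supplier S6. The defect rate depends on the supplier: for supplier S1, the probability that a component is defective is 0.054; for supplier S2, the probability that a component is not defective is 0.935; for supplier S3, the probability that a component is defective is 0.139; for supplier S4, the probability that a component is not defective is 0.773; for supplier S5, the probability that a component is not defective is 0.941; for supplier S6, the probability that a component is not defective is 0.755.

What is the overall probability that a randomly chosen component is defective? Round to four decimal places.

P(D) ≈ 0.1165

P(D|S2) = 1 − 0.935 = 0.065.
P(D|S4) = 1 − 0.773 = 0.227.
P(D|S5) = 1 − 0.941 = 0.059.
P(D|S6) = 1 − 0.755 = 0.245.
P(D) = P(D|S1)·P(S1) + P(D|S2)·P(S2) + P(D|S3)·P(S3) + P(D|S4)·P(S4) + P(D|S5)·P(S5) + P(D|S6)·P(S6)
      = 0.054·0.04 + 0.065·0.12 + 0.139·0.2 + 0.227·0.1 + 0.059·0.41 + 0.245·0.13
      = 0.00216 + 0.0078 + 0.0278 + 0.0227 + 0.02419 + 0.03185 = 0.1165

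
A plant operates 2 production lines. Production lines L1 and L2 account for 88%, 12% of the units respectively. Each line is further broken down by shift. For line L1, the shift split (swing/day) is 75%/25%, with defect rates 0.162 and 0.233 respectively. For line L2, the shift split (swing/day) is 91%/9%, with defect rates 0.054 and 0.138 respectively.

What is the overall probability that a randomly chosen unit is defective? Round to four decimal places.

0.1656

P(D|L1) = 0.75·0.162 + 0.25·0.233 = 0.1215 + 0.05825 = 0.17975
P(D|L2) = 0.91·0.054 + 0.09·0.138 = 0.04914 + 0.01242 = 0.06156
Then overall,
P(D) = 0.88·0.17975 + 0.12·0.06156
      = 0.15818 + 0.0073872 = 0.1655672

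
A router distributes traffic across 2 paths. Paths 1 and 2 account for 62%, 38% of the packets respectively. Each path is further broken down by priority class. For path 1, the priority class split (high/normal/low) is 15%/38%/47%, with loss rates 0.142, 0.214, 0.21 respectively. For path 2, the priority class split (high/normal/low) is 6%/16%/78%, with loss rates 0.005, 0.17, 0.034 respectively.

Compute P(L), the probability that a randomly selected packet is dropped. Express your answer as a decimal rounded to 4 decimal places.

P(L) ≈ 0.1453

P(L|1) = 0.15·0.142 + 0.38·0.214 + 0.47·0.21 = 0.0213 + 0.08132 + 0.0987 = 0.20132
P(L|2) = 0.06·0.005 + 0.16·0.17 + 0.78·0.034 = 0.0003 + 0.0272 + 0.02652 = 0.05402
By total probability over the outer partition,
P(L) = 0.62·0.20132 + 0.38·0.05402
      = 0.1248184 + 0.0205276 = 0.145346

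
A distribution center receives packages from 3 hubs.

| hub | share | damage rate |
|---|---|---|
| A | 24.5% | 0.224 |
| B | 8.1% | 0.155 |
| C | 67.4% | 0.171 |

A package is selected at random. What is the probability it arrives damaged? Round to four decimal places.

Using total probability over the partition,
P(D) = P(D|A)·P(A) + P(D|B)·P(B) + P(D|C)·P(C)
      = 0.224·0.245 + 0.155·0.081 + 0.171·0.674
      = 0.05488 + 0.012555 + 0.115254 = 0.182689

P(D) ≈ 0.1827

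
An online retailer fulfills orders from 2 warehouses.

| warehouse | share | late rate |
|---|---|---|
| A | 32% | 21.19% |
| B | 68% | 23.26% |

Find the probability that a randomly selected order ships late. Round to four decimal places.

0.2260

P(L) = P(L|A)·P(A) + P(L|B)·P(B)
      = 0.2119·0.32 + 0.2326·0.68
      = 0.067808 + 0.158168 = 0.225976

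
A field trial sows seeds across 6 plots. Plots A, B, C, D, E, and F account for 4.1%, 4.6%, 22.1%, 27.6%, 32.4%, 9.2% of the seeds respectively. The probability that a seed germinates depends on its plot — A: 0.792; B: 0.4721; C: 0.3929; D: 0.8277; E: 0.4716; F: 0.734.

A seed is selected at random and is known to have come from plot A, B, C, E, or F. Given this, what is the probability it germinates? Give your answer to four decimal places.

Let S = {A, B, C, E, F}.
P(S) = 0.041 + 0.046 + 0.221 + 0.324 + 0.092 = 0.724.
P(G ∩ S) = 0.792·0.041 + 0.4721·0.046 + 0.3929·0.221 + 0.4716·0.324 + 0.734·0.092 = 0.032472 + 0.0217166 + 0.0868309 + 0.1527984 + 0.067528 = 0.3613459.
P(G | S) = 0.3613459 / 0.724 = 0.499097…

P(G|S) ≈ 0.4991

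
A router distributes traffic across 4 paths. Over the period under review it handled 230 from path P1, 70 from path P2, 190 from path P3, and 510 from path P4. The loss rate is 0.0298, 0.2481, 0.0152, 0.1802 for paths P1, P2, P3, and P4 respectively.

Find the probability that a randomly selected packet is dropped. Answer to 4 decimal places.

P(L) ≈ 0.1190

Total: 230 + 70 + 190 + 510 = 1000.
P(P1) = 230/1000 = 0.23. P(P2) = 70/1000 = 0.07. P(P3) = 190/1000 = 0.19. P(P4) = 510/1000 = 0.51.
P(L) = P(L|P1)·P(P1) + P(L|P2)·P(P2) + P(L|P3)·P(P3) + P(L|P4)·P(P4)
      = 0.0298·0.23 + 0.2481·0.07 + 0.0152·0.19 + 0.1802·0.51
      = 0.006854 + 0.017367 + 0.002888 + 0.091902 = 0.119011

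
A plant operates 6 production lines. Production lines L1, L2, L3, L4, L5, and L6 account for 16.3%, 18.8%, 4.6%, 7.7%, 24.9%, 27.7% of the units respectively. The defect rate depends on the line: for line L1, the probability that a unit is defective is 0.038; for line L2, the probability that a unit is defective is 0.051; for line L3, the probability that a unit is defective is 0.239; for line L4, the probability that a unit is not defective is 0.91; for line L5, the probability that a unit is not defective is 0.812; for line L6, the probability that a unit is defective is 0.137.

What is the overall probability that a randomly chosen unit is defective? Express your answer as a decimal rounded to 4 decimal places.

P(D|L4) = 1 − 0.91 = 0.09.
P(D|L5) = 1 − 0.812 = 0.188.
P(D) = P(D|L1)·P(L1) + P(D|L2)·P(L2) + P(D|L3)·P(L3) + P(D|L4)·P(L4) + P(D|L5)·P(L5) + P(D|L6)·P(L6)
      = 0.038·0.163 + 0.051·0.188 + 0.239·0.046 + 0.09·0.077 + 0.188·0.249 + 0.137·0.277
      = 0.006194 + 0.009588 + 0.010994 + 0.00693 + 0.046812 + 0.037949 = 0.118467

0.1185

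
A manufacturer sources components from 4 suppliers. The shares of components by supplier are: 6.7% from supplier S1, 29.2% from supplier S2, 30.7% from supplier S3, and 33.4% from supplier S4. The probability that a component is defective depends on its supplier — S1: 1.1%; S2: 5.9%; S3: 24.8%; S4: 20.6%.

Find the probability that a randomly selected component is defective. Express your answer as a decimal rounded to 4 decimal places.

P(D) = P(D|S1)·P(S1) + P(D|S2)·P(S2) + P(D|S3)·P(S3) + P(D|S4)·P(S4)
      = 0.011·0.067 + 0.059·0.292 + 0.248·0.307 + 0.206·0.334
      = 0.000737 + 0.017228 + 0.076136 + 0.068804 = 0.162905

P(D) ≈ 0.1629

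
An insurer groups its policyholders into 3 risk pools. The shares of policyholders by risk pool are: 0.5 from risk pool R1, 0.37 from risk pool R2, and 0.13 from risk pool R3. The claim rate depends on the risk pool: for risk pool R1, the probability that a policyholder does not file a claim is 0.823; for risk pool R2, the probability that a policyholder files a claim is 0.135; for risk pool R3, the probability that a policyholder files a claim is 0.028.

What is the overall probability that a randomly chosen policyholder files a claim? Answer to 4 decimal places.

P(C|R1) = 1 − 0.823 = 0.177.
P(C) = P(C|R1)·P(R1) + P(C|R2)·P(R2) + P(C|R3)·P(R3)
      = 0.177·0.5 + 0.135·0.37 + 0.028·0.13
      = 0.0885 + 0.04995 + 0.00364 = 0.14209

P(C) ≈ 0.1421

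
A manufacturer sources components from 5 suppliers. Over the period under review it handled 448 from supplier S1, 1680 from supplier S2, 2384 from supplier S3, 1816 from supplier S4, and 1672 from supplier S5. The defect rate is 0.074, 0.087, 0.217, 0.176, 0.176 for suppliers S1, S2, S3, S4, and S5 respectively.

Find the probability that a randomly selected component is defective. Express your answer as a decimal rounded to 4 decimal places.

P(D) ≈ 0.1638

Total: 448 + 1680 + 2384 + 1816 + 1672 = 8000.
P(S1) = 448/8000 = 0.056. P(S2) = 1680/8000 = 0.21. P(S3) = 2384/8000 = 0.298. P(S4) = 1816/8000 = 0.227. P(S5) = 1672/8000 = 0.209.
P(D) = P(D|S1)·P(S1) + P(D|S2)·P(S2) + P(D|S3)·P(S3) + P(D|S4)·P(S4) + P(D|S5)·P(S5)
      = 0.074·0.056 + 0.087·0.21 + 0.217·0.298 + 0.176·0.227 + 0.176·0.209
      = 0.004144 + 0.01827 + 0.064666 + 0.039952 + 0.036784 = 0.163816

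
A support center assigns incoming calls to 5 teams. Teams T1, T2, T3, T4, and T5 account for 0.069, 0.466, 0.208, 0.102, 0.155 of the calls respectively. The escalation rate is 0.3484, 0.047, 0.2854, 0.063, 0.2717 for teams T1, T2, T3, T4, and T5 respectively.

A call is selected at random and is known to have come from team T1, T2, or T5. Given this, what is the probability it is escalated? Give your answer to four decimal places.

P(E|S) ≈ 0.1276

Let S = {T1, T2, T5}.
P(S) = 0.069 + 0.466 + 0.155 = 0.69.
P(E ∩ S) = 0.3484·0.069 + 0.047·0.466 + 0.2717·0.155 = 0.0240396 + 0.021902 + 0.0421135 = 0.0880551.
P(E | S) = 0.0880551 / 0.69 = 0.127616…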